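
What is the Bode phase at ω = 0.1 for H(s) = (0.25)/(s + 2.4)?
Substitute s = j*0.1: H(j0.1) = 0.103986 - 0.00433276j.
∠H(j0.1) = atan2(Im, Re) = atan2(-0.00433276, 0.103986) = -2.39°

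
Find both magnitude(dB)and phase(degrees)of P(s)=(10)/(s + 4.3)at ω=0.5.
Substitute s = j*0.5: P(j0.5) = 2.29456 - 0.266809j.
|P| = 20*log₁₀(sqrt(Re²+Im²)) = 7.27 dB.
∠P = atan2(Im, Re) = -6.63°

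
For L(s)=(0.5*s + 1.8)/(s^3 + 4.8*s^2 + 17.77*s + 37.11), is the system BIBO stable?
Denominator: s^3 + 4.8*s^2 + 17.77*s + 37.11 = (s + 3)(s^2 + 1.8*s + 12.37). Poles: -0.9 + 3.4j, -0.9 - 3.4j, -3. All Re(p)<0: Yes (stable)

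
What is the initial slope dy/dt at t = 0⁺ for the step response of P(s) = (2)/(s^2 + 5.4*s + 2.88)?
IVT: y'(0⁺) = lim_{s→∞} s²·Y(s) = lim_{s→∞} s·P(s).
deg(num) = 0, deg(den) = 2, relative degree = 2 ≥ 2, so s·P(s) → 0. Initial slope = 0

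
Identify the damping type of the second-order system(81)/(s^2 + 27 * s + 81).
Standard form: ωn²/(s²+2ζωn·s+ωn²) gives ωn=9, ζ=1.5.
Overdamped (ζ = 1.5 > 1)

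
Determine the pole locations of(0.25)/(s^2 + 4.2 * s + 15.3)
Set denominator = 0: s^2 + 4.2*s + 15.3 = 0 → Poles: -2.1 + 3.3j, -2.1 - 3.3j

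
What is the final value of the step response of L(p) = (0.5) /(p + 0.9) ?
FVT: lim_{t→∞} y(t) = lim_{p→0} p*Y(p) where Y(p) = L(p)/p.
= lim_{p→0} L(p) = L(0) = num(0)/den(0) = 0.5/0.9 = 0.5556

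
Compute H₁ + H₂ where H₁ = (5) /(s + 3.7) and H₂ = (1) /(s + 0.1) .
Parallel: H = H₁ + H₂ = (n₁·d₂ + n₂·d₁)/(d₁·d₂).
n₁·d₂ = 5*s + 0.5. n₂·d₁ = s + 3.7. Sum = 6*s + 4.2. d₁·d₂ = s^2 + 3.8*s + 0.37.
H(s) = (6*s + 4.2)/(s^2 + 3.8*s + 0.37)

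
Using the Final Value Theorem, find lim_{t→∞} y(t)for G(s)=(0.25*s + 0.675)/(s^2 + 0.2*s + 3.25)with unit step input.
FVT: lim_{t→∞} y(t) = lim_{s→0} s*Y(s) where Y(s) = G(s)/s.
= lim_{s→0} G(s) = G(0) = num(0)/den(0) = 0.675/3.25 = 0.2077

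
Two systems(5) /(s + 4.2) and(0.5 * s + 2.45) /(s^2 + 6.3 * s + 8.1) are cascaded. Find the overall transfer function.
Series: H = H₁ · H₂ = (n₁·n₂)/(d₁·d₂).
Num: n₁·n₂ = 2.5*s + 12.25. Den: d₁·d₂ = s^3 + 10.5*s^2 + 34.56*s + 34.02.
H(s) = (2.5*s + 12.25)/(s^3 + 10.5*s^2 + 34.56*s + 34.02)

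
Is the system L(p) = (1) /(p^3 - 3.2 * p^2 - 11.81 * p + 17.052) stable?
Denominator: p^3 - 3.2*p^2 - 11.81*p + 17.052 = (p - 1.2)(p - 4.9)(p + 2.9). Poles: -2.9, 1.2, 4.9. All Re(p)<0: No (unstable)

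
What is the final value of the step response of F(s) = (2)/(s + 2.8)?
FVT: lim_{t→∞} y(t) = lim_{s→0} s*Y(s) where Y(s) = F(s)/s.
= lim_{s→0} F(s) = F(0) = num(0)/den(0) = 2/2.8 = 0.7143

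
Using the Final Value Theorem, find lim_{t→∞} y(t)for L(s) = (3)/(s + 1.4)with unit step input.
FVT: lim_{t→∞} y(t) = lim_{s→0} s*Y(s) where Y(s) = L(s)/s.
= lim_{s→0} L(s) = L(0) = num(0)/den(0) = 3/1.4 = 2.143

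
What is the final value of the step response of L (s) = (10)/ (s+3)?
FVT: lim_{t→∞} y(t) = lim_{s→0} s*Y(s) where Y(s) = L(s)/s.
= lim_{s→0} L(s) = L(0) = num(0)/den(0) = 10/3 = 3.333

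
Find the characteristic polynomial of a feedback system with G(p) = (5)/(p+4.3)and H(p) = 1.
Characteristic poly = G_den * H_den + G_num * H_num = (p + 4.3) + (5) = p + 9.3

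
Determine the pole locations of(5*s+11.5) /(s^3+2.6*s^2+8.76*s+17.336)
Set denominator = 0: s^3 + 2.6*s^2 + 8.76*s + 17.336 = (s + 2.2)(s^2 + 0.4*s + 7.88) = 0 → Poles: -0.2 + 2.8j, -0.2 - 2.8j, -2.2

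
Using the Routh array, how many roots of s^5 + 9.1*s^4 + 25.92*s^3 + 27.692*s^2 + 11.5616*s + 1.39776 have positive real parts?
Routh array:
s^5: [1, 25.92, 11.5616]; s^4: [9.1, 27.692, 1.39776]; s^3: [22.8769, 11.408]; s^2: [23.1541, 1.39776]; s^1: [10.027]; s^0: [1.39776]
First column: [1, 9.1, 22.8769, 23.1541, 10.027, 1.39776]. Sign changes = RHP roots = 0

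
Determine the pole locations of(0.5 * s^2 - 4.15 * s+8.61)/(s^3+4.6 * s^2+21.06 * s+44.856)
Set denominator = 0: s^3 + 4.6*s^2 + 21.06*s + 44.856 = (s + 2.8)(s^2 + 1.8*s + 16.02) = 0 → Poles: -0.9 + 3.9j, -0.9 - 3.9j, -2.8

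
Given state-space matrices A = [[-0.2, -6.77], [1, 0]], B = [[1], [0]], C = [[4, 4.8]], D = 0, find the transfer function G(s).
G(s) = C(sI - A)⁻¹B + D.
Characteristic polynomial det(sI - A) = s^2 + 0.2*s + 6.77.
Numerator from C·adj(sI-A)·B + D·det(sI-A) = 4*s + 4.8.
G(s) = (4*s + 4.8)/(s^2 + 0.2*s + 6.77)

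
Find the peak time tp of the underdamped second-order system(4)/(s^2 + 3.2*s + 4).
Standard form: ωn²/(s²+2ζωn·s+ωn²) → ωn = 2, ζ = 0.8.
ωd = ωn·√(1-ζ²) = 2·√(1-0.8²) = 1.2.
tp = π/ωd = π/1.2 = 2.618 s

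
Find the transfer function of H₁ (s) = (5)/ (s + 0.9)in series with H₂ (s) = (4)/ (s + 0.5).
Series: H = H₁ · H₂ = (n₁·n₂)/(d₁·d₂).
Num: n₁·n₂ = 20. Den: d₁·d₂ = s^2 + 1.4*s + 0.45.
H(s) = (20)/(s^2 + 1.4*s + 0.45)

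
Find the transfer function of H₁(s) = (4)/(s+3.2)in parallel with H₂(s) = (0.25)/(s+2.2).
Parallel: H = H₁ + H₂ = (n₁·d₂ + n₂·d₁)/(d₁·d₂).
n₁·d₂ = 4*s + 8.8. n₂·d₁ = 0.25*s + 0.8. Sum = 4.25*s + 9.6. d₁·d₂ = s^2 + 5.4*s + 7.04.
H(s) = (4.25*s + 9.6)/(s^2 + 5.4*s + 7.04)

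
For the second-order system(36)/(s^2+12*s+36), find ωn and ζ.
Standard form: ωn²/(s²+2ζωn·s+ωn²).
const=36=ωn² → ωn=6, s coeff=12=2ζωn → ζ=1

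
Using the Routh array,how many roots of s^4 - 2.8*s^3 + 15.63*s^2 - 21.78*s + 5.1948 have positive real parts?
Routh array:
s^4: [1, 15.63, 5.1948]; s^3: [-2.8, -21.78]; s^2: [7.85143, 5.1948]; s^1: [-19.9274]; s^0: [5.1948]
First column: [1, -2.8, 7.85143, -19.9274, 5.1948]. Sign changes = RHP roots = 4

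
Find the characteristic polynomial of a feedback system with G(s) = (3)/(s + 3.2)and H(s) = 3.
Characteristic poly = G_den * H_den + G_num * H_num = (s + 3.2) + (9) = s + 12.2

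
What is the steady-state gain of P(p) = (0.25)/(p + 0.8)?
DC gain = P(0) = num(0)/den(0) = 0.25/0.8 = 0.3125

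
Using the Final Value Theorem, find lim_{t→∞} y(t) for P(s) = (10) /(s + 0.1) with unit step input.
FVT: lim_{t→∞} y(t) = lim_{s→0} s*Y(s) where Y(s) = P(s)/s.
= lim_{s→0} P(s) = P(0) = num(0)/den(0) = 10/0.1 = 100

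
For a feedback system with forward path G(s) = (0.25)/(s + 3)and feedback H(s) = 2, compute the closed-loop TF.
Closed-loop T = G/(1+GH).
Numerator: G_num * H_den = 0.25.
Denominator: G_den * H_den + G_num * H_num = (s + 3) + (0.5) = s + 3.5.
T(s) = (0.25)/(s + 3.5)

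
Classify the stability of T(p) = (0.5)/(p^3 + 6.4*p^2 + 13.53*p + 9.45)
Denominator: p^3 + 6.4*p^2 + 13.53*p + 9.45 = (p + 2.5)(p + 1.8)(p + 2.1). Poles: -1.8, -2.1, -2.5. Stable (all poles in LHP)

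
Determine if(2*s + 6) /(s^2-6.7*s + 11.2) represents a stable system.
Denominator: s^2 - 6.7*s + 11.2 = (s - 3.2)(s - 3.5). Poles: 3.2, 3.5. All Re(p)<0: No (unstable)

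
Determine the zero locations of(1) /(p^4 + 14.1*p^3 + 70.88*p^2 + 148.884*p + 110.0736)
Numerator is a nonzero constant (1) → Zeros: none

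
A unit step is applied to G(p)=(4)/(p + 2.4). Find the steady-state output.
FVT: lim_{t→∞} y(t) = lim_{p→0} p*Y(p) where Y(p) = G(p)/p.
= lim_{p→0} G(p) = G(0) = num(0)/den(0) = 4/2.4 = 1.667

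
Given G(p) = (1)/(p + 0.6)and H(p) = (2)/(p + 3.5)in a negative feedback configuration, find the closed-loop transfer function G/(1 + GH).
Closed-loop T = G/(1+GH).
Numerator: G_num * H_den = p + 3.5.
Denominator: G_den * H_den + G_num * H_num = (p^2 + 4.1*p + 2.1) + (2) = p^2 + 4.1*p + 4.1.
T(p) = (p + 3.5)/(p^2 + 4.1*p + 4.1)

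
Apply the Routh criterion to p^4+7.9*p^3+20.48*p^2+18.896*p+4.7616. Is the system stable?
Routh array:
p^4: [1, 20.48, 4.7616]; p^3: [7.9, 18.896]; p^2: [18.0881, 4.7616]; p^1: [16.8164]; p^0: [4.7616]
First column: [1, 7.9, 18.0881, 16.8164, 4.7616]. Sign changes = 0.
Yes, stable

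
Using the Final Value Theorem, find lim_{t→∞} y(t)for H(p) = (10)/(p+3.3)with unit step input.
FVT: lim_{t→∞} y(t) = lim_{p→0} p*Y(p) where Y(p) = H(p)/p.
= lim_{p→0} H(p) = H(0) = num(0)/den(0) = 10/3.3 = 3.03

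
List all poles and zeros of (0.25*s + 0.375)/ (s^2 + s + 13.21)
Set denominator = 0: s^2 + s + 13.21 = 0 → Poles: -0.5 + 3.6j, -0.5 - 3.6j
Set numerator = 0: 0.25*s + 0.375 = 0 → Zeros: -1.5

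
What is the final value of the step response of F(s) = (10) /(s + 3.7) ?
FVT: lim_{t→∞} y(t) = lim_{s→0} s*Y(s) where Y(s) = F(s)/s.
= lim_{s→0} F(s) = F(0) = num(0)/den(0) = 10/3.7 = 2.703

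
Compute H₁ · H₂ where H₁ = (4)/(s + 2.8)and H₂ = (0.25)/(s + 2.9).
Series: H = H₁ · H₂ = (n₁·n₂)/(d₁·d₂).
Num: n₁·n₂ = 1. Den: d₁·d₂ = s^2 + 5.7*s + 8.12.
H(s) = (1)/(s^2 + 5.7*s + 8.12)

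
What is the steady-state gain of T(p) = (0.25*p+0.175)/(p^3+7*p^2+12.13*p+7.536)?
DC gain = T(0) = num(0)/den(0) = 0.175/7.536 = 0.02322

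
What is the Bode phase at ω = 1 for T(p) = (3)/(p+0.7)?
Substitute p = j*1: T(j1) = 1.4094 - 2.01342j.
∠T(j1) = atan2(Im, Re) = atan2(-2.01342, 1.4094) = -55.01°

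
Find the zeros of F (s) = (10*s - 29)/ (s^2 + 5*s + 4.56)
Set numerator = 0: 10*s - 29 = 0 → Zeros: 2.9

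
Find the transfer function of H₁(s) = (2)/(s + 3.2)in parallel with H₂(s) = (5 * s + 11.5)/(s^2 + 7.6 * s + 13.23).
Parallel: H = H₁ + H₂ = (n₁·d₂ + n₂·d₁)/(d₁·d₂).
n₁·d₂ = 2*s^2 + 15.2*s + 26.46. n₂·d₁ = 5*s^2 + 27.5*s + 36.8. Sum = 7*s^2 + 42.7*s + 63.26. d₁·d₂ = s^3 + 10.8*s^2 + 37.55*s + 42.336.
H(s) = (7*s^2 + 42.7*s + 63.26)/(s^3 + 10.8*s^2 + 37.55*s + 42.336)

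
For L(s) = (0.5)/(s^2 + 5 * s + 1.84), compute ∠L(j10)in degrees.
Substitute s = j*10: L(j10) = -0.00404437 - 0.00206009j.
∠L(j10) = atan2(Im, Re) = atan2(-0.00206009, -0.00404437) = -153.01°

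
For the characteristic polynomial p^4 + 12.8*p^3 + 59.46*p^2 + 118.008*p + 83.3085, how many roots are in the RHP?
p^4 + 12.8*p^3 + 59.46*p^2 + 118.008*p + 83.3085 = (p + 4.5)(p + 1.7)(p + 3.3)(p + 3.3). Poles: -1.7, -3.3, -3.3, -4.5. RHP poles (Re>0): 0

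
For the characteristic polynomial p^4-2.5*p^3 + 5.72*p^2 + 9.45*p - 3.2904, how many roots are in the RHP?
p^4 - 2.5*p^3 + 5.72*p^2 + 9.45*p - 3.2904 = (p - 0.3)(p + 1.2)(p^2 - 3.4*p + 9.14). Poles: -1.2, 0.3, 1.7 + 2.5j, 1.7 - 2.5j. RHP poles (Re>0): 3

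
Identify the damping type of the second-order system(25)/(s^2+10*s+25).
Standard form: ωn²/(s²+2ζωn·s+ωn²) gives ωn=5, ζ=1.
Critically damped (ζ = 1)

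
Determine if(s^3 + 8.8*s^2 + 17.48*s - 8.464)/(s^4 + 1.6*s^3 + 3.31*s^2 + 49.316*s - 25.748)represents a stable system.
Denominator: s^4 + 1.6*s^3 + 3.31*s^2 + 49.316*s - 25.748 = (s - 0.5)(s + 4.1)(s^2 - 2*s + 12.56). Poles: -4.1, 0.5, 1 + 3.4j, 1 - 3.4j. All Re(p)<0: No (unstable)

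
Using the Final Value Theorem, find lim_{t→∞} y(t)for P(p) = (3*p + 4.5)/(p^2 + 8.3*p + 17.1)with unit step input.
FVT: lim_{t→∞} y(t) = lim_{p→0} p*Y(p) where Y(p) = P(p)/p.
= lim_{p→0} P(p) = P(0) = num(0)/den(0) = 4.5/17.1 = 0.2632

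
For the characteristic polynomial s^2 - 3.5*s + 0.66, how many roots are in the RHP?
s^2 - 3.5*s + 0.66 = (s - 3.3)(s - 0.2). Poles: 0.2, 3.3. RHP poles (Re>0): 2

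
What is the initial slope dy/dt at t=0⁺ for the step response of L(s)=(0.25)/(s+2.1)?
IVT: y'(0⁺) = lim_{s→∞} s²·Y(s) = lim_{s→∞} s·L(s).
deg(num) = 0, deg(den) = 1, relative degree = 1, so s·L(s) → (leading num)/(leading den) = 0.25/1 = 0.25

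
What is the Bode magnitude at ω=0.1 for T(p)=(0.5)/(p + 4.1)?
Substitute p = j*0.1: T(j0.1) = 0.121879 - 0.00297265j.
|T(j0.1)| = sqrt(Re² + Im²) = 0.1219.
20*log₁₀(0.1219) = -18.28 dB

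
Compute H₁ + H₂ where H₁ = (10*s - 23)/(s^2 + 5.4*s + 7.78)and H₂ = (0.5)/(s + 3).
Parallel: H = H₁ + H₂ = (n₁·d₂ + n₂·d₁)/(d₁·d₂).
n₁·d₂ = 10*s^2 + 7*s - 69. n₂·d₁ = 0.5*s^2 + 2.7*s + 3.89. Sum = 10.5*s^2 + 9.7*s - 65.11. d₁·d₂ = s^3 + 8.4*s^2 + 23.98*s + 23.34.
H(s) = (10.5*s^2 + 9.7*s - 65.11)/(s^3 + 8.4*s^2 + 23.98*s + 23.34)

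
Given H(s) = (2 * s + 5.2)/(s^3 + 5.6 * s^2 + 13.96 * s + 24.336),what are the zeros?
Set numerator = 0: 2*s + 5.2 = 0 → Zeros: -2.6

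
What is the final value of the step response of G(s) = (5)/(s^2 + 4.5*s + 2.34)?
FVT: lim_{t→∞} y(t) = lim_{s→0} s*Y(s) where Y(s) = G(s)/s.
= lim_{s→0} G(s) = G(0) = num(0)/den(0) = 5/2.34 = 2.137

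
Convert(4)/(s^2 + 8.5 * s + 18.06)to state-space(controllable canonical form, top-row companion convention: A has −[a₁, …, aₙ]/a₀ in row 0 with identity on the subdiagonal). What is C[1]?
Reachable canonical form: C = numerator coefficients (right-aligned, zero-padded to length n).
num = 4, C = [[0, 4]].
C[1] = 4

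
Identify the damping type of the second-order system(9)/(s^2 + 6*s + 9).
Standard form: ωn²/(s²+2ζωn·s+ωn²) gives ωn=3, ζ=1.
Critically damped (ζ = 1)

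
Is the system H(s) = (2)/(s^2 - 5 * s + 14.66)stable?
Denominator: s^2 - 5*s + 14.66. Poles: 2.5 + 2.9j, 2.5 - 2.9j. All Re(p)<0: No (unstable)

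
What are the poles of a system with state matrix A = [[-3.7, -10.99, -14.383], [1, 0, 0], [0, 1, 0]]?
Eigenvalues solve det(λI - A) = 0.
Characteristic polynomial: λ^3 + 3.7*λ^2 + 10.99*λ + 14.383 = 0.
Factor: (λ + 1.9)(λ^2 + 1.8*λ + 7.57) = 0.
Roots: -0.9 + 2.6j, -0.9 - 2.6j, -1.9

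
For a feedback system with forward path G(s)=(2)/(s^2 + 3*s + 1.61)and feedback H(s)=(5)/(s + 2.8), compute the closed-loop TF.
Closed-loop T = G/(1+GH).
Numerator: G_num * H_den = 2*s + 5.6.
Denominator: G_den * H_den + G_num * H_num = (s^3 + 5.8*s^2 + 10.01*s + 4.508) + (10) = s^3 + 5.8*s^2 + 10.01*s + 14.508.
T(s) = (2*s + 5.6)/(s^3 + 5.8*s^2 + 10.01*s + 14.508)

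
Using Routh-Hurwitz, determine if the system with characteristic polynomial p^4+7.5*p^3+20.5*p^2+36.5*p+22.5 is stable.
Routh array:
p^4: [1, 20.5, 22.5]; p^3: [7.5, 36.5]; p^2: [15.6333, 22.5]; p^1: [25.7058]; p^0: [22.5]
First column: [1, 7.5, 15.6333, 25.7058, 22.5]. Sign changes = 0.
Yes, stable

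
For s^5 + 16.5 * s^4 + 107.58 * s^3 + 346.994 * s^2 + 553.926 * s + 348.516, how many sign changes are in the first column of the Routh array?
Routh array:
s^5: [1, 107.58, 553.926]; s^4: [16.5, 346.994, 348.516]; s^3: [86.5501, 532.804]; s^2: [245.42, 348.516]; s^1: [409.896]; s^0: [348.516]
First column: [1, 16.5, 86.5501, 245.42, 409.896, 348.516]. Sign changes = 0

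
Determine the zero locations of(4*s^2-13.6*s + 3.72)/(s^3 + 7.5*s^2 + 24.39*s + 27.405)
Set numerator = 0: 4*s^2 - 13.6*s + 3.72 = 4*(s - 0.3)(s - 3.1) = 0 → Zeros: 0.3, 3.1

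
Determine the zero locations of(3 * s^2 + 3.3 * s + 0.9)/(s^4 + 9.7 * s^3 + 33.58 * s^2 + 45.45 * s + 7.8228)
Set numerator = 0: 3*s^2 + 3.3*s + 0.9 = 3*(s + 0.6)(s + 0.5) = 0 → Zeros: -0.5, -0.6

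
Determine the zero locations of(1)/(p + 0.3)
Numerator is a nonzero constant (1) → Zeros: none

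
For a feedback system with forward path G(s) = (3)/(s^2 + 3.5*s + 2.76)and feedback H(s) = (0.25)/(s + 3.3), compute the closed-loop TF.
Closed-loop T = G/(1+GH).
Numerator: G_num * H_den = 3*s + 9.9.
Denominator: G_den * H_den + G_num * H_num = (s^3 + 6.8*s^2 + 14.31*s + 9.108) + (0.75) = s^3 + 6.8*s^2 + 14.31*s + 9.858.
T(s) = (3*s + 9.9)/(s^3 + 6.8*s^2 + 14.31*s + 9.858)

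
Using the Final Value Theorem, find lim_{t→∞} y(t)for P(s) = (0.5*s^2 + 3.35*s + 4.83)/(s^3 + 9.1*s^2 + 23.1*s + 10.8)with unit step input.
FVT: lim_{t→∞} y(t) = lim_{s→0} s*Y(s) where Y(s) = P(s)/s.
= lim_{s→0} P(s) = P(0) = num(0)/den(0) = 4.83/10.8 = 0.4472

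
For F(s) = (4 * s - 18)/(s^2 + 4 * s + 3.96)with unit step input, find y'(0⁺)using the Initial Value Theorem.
IVT: y'(0⁺) = lim_{s→∞} s²·Y(s) = lim_{s→∞} s·F(s).
deg(num) = 1, deg(den) = 2, relative degree = 1, so s·F(s) → (leading num)/(leading den) = 4/1 = 4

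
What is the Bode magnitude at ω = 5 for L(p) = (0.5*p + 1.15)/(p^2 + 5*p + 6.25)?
Substitute p = j*5: L(j5) = 0.04192 - 0.07744j.
|L(j5)| = sqrt(Re² + Im²) = 0.08806.
20*log₁₀(0.08806) = -21.10 dB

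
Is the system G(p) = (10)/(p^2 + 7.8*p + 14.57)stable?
Denominator: p^2 + 7.8*p + 14.57 = (p + 3.1)(p + 4.7). Poles: -3.1, -4.7. All Re(p)<0: Yes (stable)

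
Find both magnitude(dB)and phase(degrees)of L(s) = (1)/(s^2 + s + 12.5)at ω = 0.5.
Substitute s = j*0.5: L(j0.5) = 0.0814969 - 0.0033264j.
|L| = 20*log₁₀(sqrt(Re²+Im²)) = -21.77 dB.
∠L = atan2(Im, Re) = -2.34°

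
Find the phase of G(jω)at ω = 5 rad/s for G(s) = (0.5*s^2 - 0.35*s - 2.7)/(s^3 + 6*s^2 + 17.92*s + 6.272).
Substitute s = j*5: G(j5) = 0.102534 - 0.0130782j.
∠G(j5) = atan2(Im, Re) = atan2(-0.0130782, 0.102534) = -7.27°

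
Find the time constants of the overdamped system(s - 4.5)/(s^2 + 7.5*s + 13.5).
Overdamped: real poles at -4.5, -3. τ = -1/pole → τ₁ = 0.2222, τ₂ = 0.3333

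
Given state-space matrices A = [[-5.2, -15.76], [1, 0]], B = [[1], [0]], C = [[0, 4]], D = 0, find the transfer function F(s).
F(s) = C(sI - A)⁻¹B + D.
Characteristic polynomial det(sI - A) = s^2 + 5.2*s + 15.76.
Numerator from C·adj(sI-A)·B + D·det(sI-A) = 4.
F(s) = (4)/(s^2 + 5.2*s + 15.76)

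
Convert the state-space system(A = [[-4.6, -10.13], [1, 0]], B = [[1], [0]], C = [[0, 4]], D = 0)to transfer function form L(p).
L(p) = C(pI - A)⁻¹B + D.
Characteristic polynomial det(pI - A) = p^2 + 4.6*p + 10.13.
Numerator from C·adj(pI-A)·B + D·det(pI-A) = 4.
L(p) = (4)/(p^2 + 4.6*p + 10.13)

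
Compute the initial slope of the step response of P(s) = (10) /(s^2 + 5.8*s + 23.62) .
IVT: y'(0⁺) = lim_{s→∞} s²·Y(s) = lim_{s→∞} s·P(s).
deg(num) = 0, deg(den) = 2, relative degree = 2 ≥ 2, so s·P(s) → 0. Initial slope = 0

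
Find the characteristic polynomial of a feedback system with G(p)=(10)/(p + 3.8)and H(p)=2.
Characteristic poly = G_den * H_den + G_num * H_num = (p + 3.8) + (20) = p + 23.8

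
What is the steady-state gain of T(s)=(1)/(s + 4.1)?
DC gain = T(0) = num(0)/den(0) = 1/4.1 = 0.2439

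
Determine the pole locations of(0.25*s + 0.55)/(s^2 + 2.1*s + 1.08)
Set denominator = 0: s^2 + 2.1*s + 1.08 = (s + 0.9)(s + 1.2) = 0 → Poles: -0.9, -1.2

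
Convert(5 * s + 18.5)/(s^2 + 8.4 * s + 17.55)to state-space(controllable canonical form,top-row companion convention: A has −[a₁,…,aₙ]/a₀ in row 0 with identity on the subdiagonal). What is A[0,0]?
Reachable canonical form for den = s^2 + 8.4*s + 17.55: top row of A = -[a₁,a₂,...,aₙ]/a₀, ones on the subdiagonal, zeros elsewhere.
A = [[-8.4, -17.55], [1, 0]].
A[0,0] = -8.4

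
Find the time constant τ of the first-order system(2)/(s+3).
First-order system: τ = -1/pole. Pole = -3. τ = -1/(-3) = 0.3333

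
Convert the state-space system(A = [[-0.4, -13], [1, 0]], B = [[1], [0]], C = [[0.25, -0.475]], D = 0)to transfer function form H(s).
H(s) = C(sI - A)⁻¹B + D.
Characteristic polynomial det(sI - A) = s^2 + 0.4*s + 13.
Numerator from C·adj(sI-A)·B + D·det(sI-A) = 0.25*s - 0.475.
H(s) = (0.25*s - 0.475)/(s^2 + 0.4*s + 13)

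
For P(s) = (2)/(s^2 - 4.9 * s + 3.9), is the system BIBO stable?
Denominator: s^2 - 4.9*s + 3.9 = (s - 3.9)(s - 1). Poles: 1, 3.9. All Re(p)<0: No (unstable)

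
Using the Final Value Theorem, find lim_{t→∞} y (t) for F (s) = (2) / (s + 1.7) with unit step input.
FVT: lim_{t→∞} y(t) = lim_{s→0} s*Y(s) where Y(s) = F(s)/s.
= lim_{s→0} F(s) = F(0) = num(0)/den(0) = 2/1.7 = 1.176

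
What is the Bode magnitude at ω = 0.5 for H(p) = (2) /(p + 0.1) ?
Substitute p = j*0.5: H(j0.5) = 0.769231 - 3.84615j.
|H(j0.5)| = sqrt(Re² + Im²) = 3.922.
20*log₁₀(3.922) = 11.87 dB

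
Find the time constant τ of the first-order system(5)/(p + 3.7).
First-order system: τ = -1/pole. Pole = -3.7. τ = -1/(-3.7) = 0.2703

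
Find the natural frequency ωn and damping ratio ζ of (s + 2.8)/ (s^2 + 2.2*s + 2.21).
Underdamped: complex pole -1.1 + 1j. ωn = |pole| = 1.487, ζ = -Re(pole)/ωn = 0.7399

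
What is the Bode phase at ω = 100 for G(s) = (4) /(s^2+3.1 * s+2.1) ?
Substitute s = j*100: G(j100) = -0.0003997 - 1.23933e-05j.
∠G(j100) = atan2(Im, Re) = atan2(-1.23933e-05, -0.0003997) = -178.22°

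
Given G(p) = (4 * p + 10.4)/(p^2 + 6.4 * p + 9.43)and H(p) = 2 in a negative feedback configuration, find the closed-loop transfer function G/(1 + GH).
Closed-loop T = G/(1+GH).
Numerator: G_num * H_den = 4*p + 10.4.
Denominator: G_den * H_den + G_num * H_num = (p^2 + 6.4*p + 9.43) + (8*p + 20.8) = p^2 + 14.4*p + 30.23.
T(p) = (4*p + 10.4)/(p^2 + 14.4*p + 30.23)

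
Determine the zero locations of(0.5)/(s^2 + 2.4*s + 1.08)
Numerator is a nonzero constant (0.5) → Zeros: none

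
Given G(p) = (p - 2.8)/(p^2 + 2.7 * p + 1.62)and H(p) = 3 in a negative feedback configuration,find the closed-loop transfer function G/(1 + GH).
Closed-loop T = G/(1+GH).
Numerator: G_num * H_den = p - 2.8.
Denominator: G_den * H_den + G_num * H_num = (p^2 + 2.7*p + 1.62) + (3*p - 8.4) = p^2 + 5.7*p - 6.78.
T(p) = (p - 2.8)/(p^2 + 5.7*p - 6.78)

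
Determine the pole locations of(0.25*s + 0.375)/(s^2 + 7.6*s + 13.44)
Set denominator = 0: s^2 + 7.6*s + 13.44 = (s + 4.8)(s + 2.8) = 0 → Poles: -2.8, -4.8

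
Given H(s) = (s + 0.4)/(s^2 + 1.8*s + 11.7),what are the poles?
Set denominator = 0: s^2 + 1.8*s + 11.7 = 0 → Poles: -0.9 + 3.3j, -0.9 - 3.3j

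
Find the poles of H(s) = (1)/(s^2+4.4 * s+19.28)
Set denominator = 0: s^2 + 4.4*s + 19.28 = 0 → Poles: -2.2 + 3.8j, -2.2 - 3.8j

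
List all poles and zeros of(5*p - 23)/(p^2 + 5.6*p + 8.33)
Set denominator = 0: p^2 + 5.6*p + 8.33 = 0 → Poles: -2.8 + 0.7j, -2.8 - 0.7j
Set numerator = 0: 5*p - 23 = 0 → Zeros: 4.6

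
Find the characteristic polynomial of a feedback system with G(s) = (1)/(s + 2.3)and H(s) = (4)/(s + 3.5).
Characteristic poly = G_den * H_den + G_num * H_num = (s^2 + 5.8*s + 8.05) + (4) = s^2 + 5.8*s + 12.05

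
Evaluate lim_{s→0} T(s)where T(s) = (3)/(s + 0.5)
DC gain = T(0) = num(0)/den(0) = 3/0.5 = 6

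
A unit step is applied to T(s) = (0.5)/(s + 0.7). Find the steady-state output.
FVT: lim_{t→∞} y(t) = lim_{s→0} s*Y(s) where Y(s) = T(s)/s.
= lim_{s→0} T(s) = T(0) = num(0)/den(0) = 0.5/0.7 = 0.7143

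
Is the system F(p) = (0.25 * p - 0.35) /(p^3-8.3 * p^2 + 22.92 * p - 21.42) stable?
Denominator: p^3 - 8.3*p^2 + 22.92*p - 21.42 = (p - 3.5)(p^2 - 4.8*p + 6.12). Poles: 2.4 + 0.6j, 2.4 - 0.6j, 3.5. All Re(p)<0: No (unstable)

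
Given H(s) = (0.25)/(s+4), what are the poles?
Set denominator = 0: s + 4 = 0 → Poles: -4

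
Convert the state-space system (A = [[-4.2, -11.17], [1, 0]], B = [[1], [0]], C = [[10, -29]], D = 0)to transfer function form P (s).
P(s) = C(sI - A)⁻¹B + D.
Characteristic polynomial det(sI - A) = s^2 + 4.2*s + 11.17.
Numerator from C·adj(sI-A)·B + D·det(sI-A) = 10*s - 29.
P(s) = (10*s - 29)/(s^2 + 4.2*s + 11.17)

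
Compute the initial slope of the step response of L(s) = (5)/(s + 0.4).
IVT: y'(0⁺) = lim_{s→∞} s²·Y(s) = lim_{s→∞} s·L(s).
deg(num) = 0, deg(den) = 1, relative degree = 1, so s·L(s) → (leading num)/(leading den) = 5/1 = 5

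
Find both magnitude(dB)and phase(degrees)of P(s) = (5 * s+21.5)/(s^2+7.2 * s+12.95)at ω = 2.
Substitute s = j*2: P(j2) = 1.17033 - 0.765665j.
|P| = 20*log₁₀(sqrt(Re²+Im²)) = 2.91 dB.
∠P = atan2(Im, Re) = -33.19°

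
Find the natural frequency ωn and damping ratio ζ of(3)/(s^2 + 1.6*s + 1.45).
Underdamped: complex pole -0.8 + 0.9j. ωn = |pole| = 1.204, ζ = -Re(pole)/ωn = 0.6644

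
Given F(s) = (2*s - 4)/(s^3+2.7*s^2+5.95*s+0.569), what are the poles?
Set denominator = 0: s^3 + 2.7*s^2 + 5.95*s + 0.569 = (s + 0.1)(s^2 + 2.6*s + 5.69) = 0 → Poles: -0.1, -1.3 + 2j, -1.3 - 2j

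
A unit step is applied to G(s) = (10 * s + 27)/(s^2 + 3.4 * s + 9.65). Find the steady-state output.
FVT: lim_{t→∞} y(t) = lim_{s→0} s*Y(s) where Y(s) = G(s)/s.
= lim_{s→0} G(s) = G(0) = num(0)/den(0) = 27/9.65 = 2.798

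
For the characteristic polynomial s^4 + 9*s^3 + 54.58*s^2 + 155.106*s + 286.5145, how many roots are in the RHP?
s^4 + 9*s^3 + 54.58*s^2 + 155.106*s + 286.5145 = (s^2 + 4.4*s + 20.05)(s^2 + 4.6*s + 14.29). Poles: -2.2 + 3.9j, -2.2 - 3.9j, -2.3 + 3j, -2.3 - 3j. RHP poles (Re>0): 0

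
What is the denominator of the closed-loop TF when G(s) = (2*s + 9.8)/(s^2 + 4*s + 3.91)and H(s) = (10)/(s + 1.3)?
Characteristic poly = G_den * H_den + G_num * H_num = (s^3 + 5.3*s^2 + 9.11*s + 5.083) + (20*s + 98) = s^3 + 5.3*s^2 + 29.11*s + 103.083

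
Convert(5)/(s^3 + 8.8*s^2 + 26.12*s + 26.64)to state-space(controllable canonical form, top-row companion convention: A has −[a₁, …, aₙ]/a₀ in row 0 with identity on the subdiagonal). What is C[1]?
Reachable canonical form: C = numerator coefficients (right-aligned, zero-padded to length n).
num = 5, C = [[0, 0, 5]].
C[1] = 0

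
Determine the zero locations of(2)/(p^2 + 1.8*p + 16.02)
Numerator is a nonzero constant (2) → Zeros: none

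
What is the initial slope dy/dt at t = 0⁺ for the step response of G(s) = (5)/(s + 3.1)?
IVT: y'(0⁺) = lim_{s→∞} s²·Y(s) = lim_{s→∞} s·G(s).
deg(num) = 0, deg(den) = 1, relative degree = 1, so s·G(s) → (leading num)/(leading den) = 5/1 = 5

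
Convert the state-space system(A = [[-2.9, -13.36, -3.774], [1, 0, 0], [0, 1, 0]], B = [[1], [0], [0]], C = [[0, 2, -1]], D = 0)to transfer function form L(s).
L(s) = C(sI - A)⁻¹B + D.
Characteristic polynomial det(sI - A) = s^3 + 2.9*s^2 + 13.36*s + 3.774.
Numerator from C·adj(sI-A)·B + D·det(sI-A) = 2*s - 1.
L(s) = (2*s - 1)/(s^3 + 2.9*s^2 + 13.36*s + 3.774)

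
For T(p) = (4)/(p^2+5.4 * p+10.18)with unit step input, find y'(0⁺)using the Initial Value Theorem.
IVT: y'(0⁺) = lim_{p→∞} p²·Y(p) = lim_{p→∞} p·T(p).
deg(num) = 0, deg(den) = 2, relative degree = 2 ≥ 2, so p·T(p) → 0. Initial slope = 0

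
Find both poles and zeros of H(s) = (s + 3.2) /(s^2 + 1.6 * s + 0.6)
Set denominator = 0: s^2 + 1.6*s + 0.6 = (s + 1)(s + 0.6) = 0 → Poles: -0.6, -1
Set numerator = 0: s + 3.2 = 0 → Zeros: -3.2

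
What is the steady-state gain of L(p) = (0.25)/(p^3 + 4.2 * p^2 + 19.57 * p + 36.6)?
DC gain = L(0) = num(0)/den(0) = 0.25/36.6 = 0.006831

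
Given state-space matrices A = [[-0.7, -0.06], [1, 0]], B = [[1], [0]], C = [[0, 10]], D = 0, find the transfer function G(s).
G(s) = C(sI - A)⁻¹B + D.
Characteristic polynomial det(sI - A) = s^2 + 0.7*s + 0.06.
Numerator from C·adj(sI-A)·B + D·det(sI-A) = 10.
G(s) = (10)/(s^2 + 0.7*s + 0.06)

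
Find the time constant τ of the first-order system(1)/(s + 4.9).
First-order system: τ = -1/pole. Pole = -4.9. τ = -1/(-4.9) = 0.2041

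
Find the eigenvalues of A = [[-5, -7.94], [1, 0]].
Eigenvalues solve det(λI - A) = 0.
Characteristic polynomial: λ^2 + 5*λ + 7.94 = 0.
Roots: -2.5 + 1.3j, -2.5 - 1.3j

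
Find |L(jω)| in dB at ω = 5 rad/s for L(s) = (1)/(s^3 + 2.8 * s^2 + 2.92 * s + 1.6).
Substitute s = j*5: L(j5) = -0.00405532 + 0.00654543j.
|L(j5)| = sqrt(Re² + Im²) = 0.0077.
20*log₁₀(0.0077) = -42.27 dB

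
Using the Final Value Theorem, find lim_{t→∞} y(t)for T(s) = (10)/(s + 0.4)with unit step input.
FVT: lim_{t→∞} y(t) = lim_{s→0} s*Y(s) where Y(s) = T(s)/s.
= lim_{s→0} T(s) = T(0) = num(0)/den(0) = 10/0.4 = 25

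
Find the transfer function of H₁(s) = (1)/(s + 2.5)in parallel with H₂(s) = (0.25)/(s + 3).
Parallel: H = H₁ + H₂ = (n₁·d₂ + n₂·d₁)/(d₁·d₂).
n₁·d₂ = s + 3. n₂·d₁ = 0.25*s + 0.625. Sum = 1.25*s + 3.625. d₁·d₂ = s^2 + 5.5*s + 7.5.
H(s) = (1.25*s + 3.625)/(s^2 + 5.5*s + 7.5)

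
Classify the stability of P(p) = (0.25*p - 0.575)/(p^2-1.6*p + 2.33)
Denominator: p^2 - 1.6*p + 2.33. Poles: 0.8 + 1.3j, 0.8 - 1.3j. Unstable (2 pole(s) in RHP)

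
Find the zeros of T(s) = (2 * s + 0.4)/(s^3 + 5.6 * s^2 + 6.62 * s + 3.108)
Set numerator = 0: 2*s + 0.4 = 0 → Zeros: -0.2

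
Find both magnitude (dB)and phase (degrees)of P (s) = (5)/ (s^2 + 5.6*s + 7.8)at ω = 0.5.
Substitute s = j*0.5: P(j0.5) = 0.58218 - 0.215908j.
|P| = 20*log₁₀(sqrt(Re²+Im²)) = -4.14 dB.
∠P = atan2(Im, Re) = -20.35°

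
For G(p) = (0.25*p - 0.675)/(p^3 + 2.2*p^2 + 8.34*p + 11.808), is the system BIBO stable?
Denominator: p^3 + 2.2*p^2 + 8.34*p + 11.808 = (p + 1.6)(p^2 + 0.6*p + 7.38). Poles: -0.3 + 2.7j, -0.3 - 2.7j, -1.6. All Re(p)<0: Yes (stable)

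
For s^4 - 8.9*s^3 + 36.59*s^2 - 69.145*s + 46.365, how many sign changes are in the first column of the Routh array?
Routh array:
s^4: [1, 36.59, 46.365]; s^3: [-8.9, -69.145]; s^2: [28.8209, 46.365]; s^1: [-54.8273]; s^0: [46.365]
First column: [1, -8.9, 28.8209, -54.8273, 46.365]. Sign changes = 4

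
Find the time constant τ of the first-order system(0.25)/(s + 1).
First-order system: τ = -1/pole. Pole = -1. τ = -1/(-1) = 1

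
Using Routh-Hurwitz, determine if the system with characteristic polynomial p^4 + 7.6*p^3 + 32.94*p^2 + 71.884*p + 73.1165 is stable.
Routh array:
p^4: [1, 32.94, 73.1165]; p^3: [7.6, 71.884]; p^2: [23.4816, 73.1165]; p^1: [48.2193]; p^0: [73.1165]
First column: [1, 7.6, 23.4816, 48.2193, 73.1165]. Sign changes = 0.
Yes, stable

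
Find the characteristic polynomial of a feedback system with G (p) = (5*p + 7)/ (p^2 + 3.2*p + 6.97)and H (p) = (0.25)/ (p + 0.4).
Characteristic poly = G_den * H_den + G_num * H_num = (p^3 + 3.6*p^2 + 8.25*p + 2.788) + (1.25*p + 1.75) = p^3 + 3.6*p^2 + 9.5*p + 4.538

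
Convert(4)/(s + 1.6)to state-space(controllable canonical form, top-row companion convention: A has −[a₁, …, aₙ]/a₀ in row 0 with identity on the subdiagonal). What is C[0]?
Reachable canonical form: C = numerator coefficients (right-aligned, zero-padded to length n).
num = 4, C = [[4]].
C[0] = 4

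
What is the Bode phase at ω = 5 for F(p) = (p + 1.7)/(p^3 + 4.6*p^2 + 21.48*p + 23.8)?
Substitute p = j*5: F(j5) = -0.0281714 - 0.049388j.
∠F(j5) = atan2(Im, Re) = atan2(-0.049388, -0.0281714) = -119.70°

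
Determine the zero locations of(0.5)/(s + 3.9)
Numerator is a nonzero constant (0.5) → Zeros: none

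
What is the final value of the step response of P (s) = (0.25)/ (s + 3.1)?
FVT: lim_{t→∞} y(t) = lim_{s→0} s*Y(s) where Y(s) = P(s)/s.
= lim_{s→0} P(s) = P(0) = num(0)/den(0) = 0.25/3.1 = 0.08065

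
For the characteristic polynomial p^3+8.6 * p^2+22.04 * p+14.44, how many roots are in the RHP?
p^3 + 8.6*p^2 + 22.04*p + 14.44 = (p + 1)(p + 3.8)(p + 3.8). Poles: -1, -3.8, -3.8. RHP poles (Re>0): 0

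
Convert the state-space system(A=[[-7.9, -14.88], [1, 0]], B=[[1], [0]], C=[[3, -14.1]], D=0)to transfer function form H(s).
H(s) = C(sI - A)⁻¹B + D.
Characteristic polynomial det(sI - A) = s^2 + 7.9*s + 14.88.
Numerator from C·adj(sI-A)·B + D·det(sI-A) = 3*s - 14.1.
H(s) = (3*s - 14.1)/(s^2 + 7.9*s + 14.88)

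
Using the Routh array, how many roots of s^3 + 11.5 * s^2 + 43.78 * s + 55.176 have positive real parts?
Routh array:
s^3: [1, 43.78]; s^2: [11.5, 55.176]; s^1: [38.9821]; s^0: [55.176]
First column: [1, 11.5, 38.9821, 55.176]. Sign changes = RHP roots = 0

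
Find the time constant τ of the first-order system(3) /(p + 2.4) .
First-order system: τ = -1/pole. Pole = -2.4. τ = -1/(-2.4) = 0.4167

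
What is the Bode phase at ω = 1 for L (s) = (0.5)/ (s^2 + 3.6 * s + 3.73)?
Substitute s = j*1: L(j1) = 0.0668695 - 0.0881795j.
∠L(j1) = atan2(Im, Re) = atan2(-0.0881795, 0.0668695) = -52.83°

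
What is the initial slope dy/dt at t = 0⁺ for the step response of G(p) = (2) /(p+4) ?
IVT: y'(0⁺) = lim_{p→∞} p²·Y(p) = lim_{p→∞} p·G(p).
deg(num) = 0, deg(den) = 1, relative degree = 1, so p·G(p) → (leading num)/(leading den) = 2/1 = 2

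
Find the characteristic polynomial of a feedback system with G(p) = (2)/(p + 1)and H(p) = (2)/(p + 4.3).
Characteristic poly = G_den * H_den + G_num * H_num = (p^2 + 5.3*p + 4.3) + (4) = p^2 + 5.3*p + 8.3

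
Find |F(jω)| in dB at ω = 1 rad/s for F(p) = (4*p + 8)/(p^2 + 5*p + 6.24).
Substitute p = j*1: F(j1) = 1.18038 - 0.36296j.
|F(j1)| = sqrt(Re² + Im²) = 1.235.
20*log₁₀(1.235) = 1.83 dB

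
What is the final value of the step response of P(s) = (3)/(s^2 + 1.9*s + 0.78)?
FVT: lim_{t→∞} y(t) = lim_{s→0} s*Y(s) where Y(s) = P(s)/s.
= lim_{s→0} P(s) = P(0) = num(0)/den(0) = 3/0.78 = 3.846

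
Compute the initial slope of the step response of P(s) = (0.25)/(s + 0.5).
IVT: y'(0⁺) = lim_{s→∞} s²·Y(s) = lim_{s→∞} s·P(s).
deg(num) = 0, deg(den) = 1, relative degree = 1, so s·P(s) → (leading num)/(leading den) = 0.25/1 = 0.25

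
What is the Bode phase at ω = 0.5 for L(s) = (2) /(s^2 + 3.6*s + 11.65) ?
Substitute s = j*0.5: L(j0.5) = 0.171171 - 0.027027j.
∠L(j0.5) = atan2(Im, Re) = atan2(-0.027027, 0.171171) = -8.97°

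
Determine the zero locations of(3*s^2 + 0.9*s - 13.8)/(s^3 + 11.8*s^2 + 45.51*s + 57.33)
Set numerator = 0: 3*s^2 + 0.9*s - 13.8 = 3*(s + 2.3)(s - 2) = 0 → Zeros: -2.3, 2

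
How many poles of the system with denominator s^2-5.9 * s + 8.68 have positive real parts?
s^2 - 5.9*s + 8.68 = (s - 2.8)(s - 3.1). Poles: 2.8, 3.1. RHP poles (Re>0): 2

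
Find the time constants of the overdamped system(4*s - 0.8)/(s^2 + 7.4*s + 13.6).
Overdamped: real poles at -4, -3.4. τ = -1/pole → τ₁ = 0.25, τ₂ = 0.2941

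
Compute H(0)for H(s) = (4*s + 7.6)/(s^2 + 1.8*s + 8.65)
DC gain = H(0) = num(0)/den(0) = 7.6/8.65 = 0.8786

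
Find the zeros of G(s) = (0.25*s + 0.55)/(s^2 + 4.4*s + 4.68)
Set numerator = 0: 0.25*s + 0.55 = 0 → Zeros: -2.2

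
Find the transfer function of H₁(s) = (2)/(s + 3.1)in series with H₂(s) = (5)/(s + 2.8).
Series: H = H₁ · H₂ = (n₁·n₂)/(d₁·d₂).
Num: n₁·n₂ = 10. Den: d₁·d₂ = s^2 + 5.9*s + 8.68.
H(s) = (10)/(s^2 + 5.9*s + 8.68)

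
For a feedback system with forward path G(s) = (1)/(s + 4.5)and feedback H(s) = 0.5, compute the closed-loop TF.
Closed-loop T = G/(1+GH).
Numerator: G_num * H_den = 1.
Denominator: G_den * H_den + G_num * H_num = (s + 4.5) + (0.5) = s + 5.
T(s) = (1)/(s + 5)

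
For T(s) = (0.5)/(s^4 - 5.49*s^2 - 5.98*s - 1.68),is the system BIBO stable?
Denominator: s^4 - 5.49*s^2 - 5.98*s - 1.68 = (s - 2.8)(s + 1.5)(s + 0.5)(s + 0.8). Poles: -0.5, -0.8, -1.5, 2.8. All Re(p)<0: No (unstable)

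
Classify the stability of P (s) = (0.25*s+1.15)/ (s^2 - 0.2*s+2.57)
Denominator: s^2 - 0.2*s + 2.57. Poles: 0.1 + 1.6j, 0.1 - 1.6j. Unstable (2 pole(s) in RHP)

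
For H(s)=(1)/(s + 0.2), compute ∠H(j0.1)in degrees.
Substitute s = j*0.1: H(j0.1) = 4 - 2j.
∠H(j0.1) = atan2(Im, Re) = atan2(-2, 4) = -26.57°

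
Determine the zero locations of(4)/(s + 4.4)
Numerator is a nonzero constant (4) → Zeros: none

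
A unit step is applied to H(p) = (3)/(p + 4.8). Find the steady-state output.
FVT: lim_{t→∞} y(t) = lim_{p→0} p*Y(p) where Y(p) = H(p)/p.
= lim_{p→0} H(p) = H(0) = num(0)/den(0) = 3/4.8 = 0.625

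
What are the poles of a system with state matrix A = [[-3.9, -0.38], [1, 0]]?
Eigenvalues solve det(λI - A) = 0.
Characteristic polynomial: λ^2 + 3.9*λ + 0.38 = 0.
Factor: (λ + 3.8)(λ + 0.1) = 0.
Roots: -0.1, -3.8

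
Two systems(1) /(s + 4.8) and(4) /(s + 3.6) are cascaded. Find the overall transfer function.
Series: H = H₁ · H₂ = (n₁·n₂)/(d₁·d₂).
Num: n₁·n₂ = 4. Den: d₁·d₂ = s^2 + 8.4*s + 17.28.
H(s) = (4)/(s^2 + 8.4*s + 17.28)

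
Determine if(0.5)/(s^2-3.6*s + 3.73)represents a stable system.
Denominator: s^2 - 3.6*s + 3.73. Poles: 1.8 + 0.7j, 1.8 - 0.7j. All Re(p)<0: No (unstable)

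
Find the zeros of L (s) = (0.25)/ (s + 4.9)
Numerator is a nonzero constant (0.25) → Zeros: none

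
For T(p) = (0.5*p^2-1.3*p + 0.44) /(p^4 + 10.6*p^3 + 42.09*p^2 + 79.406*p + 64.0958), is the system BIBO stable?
Denominator: p^4 + 10.6*p^3 + 42.09*p^2 + 79.406*p + 64.0958 = (p + 4.3)(p + 2.9)(p^2 + 3.4*p + 5.14). Poles: -1.7 + 1.5j, -1.7 - 1.5j, -2.9, -4.3. All Re(p)<0: Yes (stable)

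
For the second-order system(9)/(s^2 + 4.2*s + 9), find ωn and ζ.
Standard form: ωn²/(s²+2ζωn·s+ωn²).
const=9=ωn² → ωn=3, s coeff=4.2=2ζωn → ζ=0.7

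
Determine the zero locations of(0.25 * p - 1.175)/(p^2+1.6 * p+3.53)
Set numerator = 0: 0.25*p - 1.175 = 0 → Zeros: 4.7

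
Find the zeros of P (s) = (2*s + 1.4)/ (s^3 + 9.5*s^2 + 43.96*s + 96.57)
Set numerator = 0: 2*s + 1.4 = 0 → Zeros: -0.7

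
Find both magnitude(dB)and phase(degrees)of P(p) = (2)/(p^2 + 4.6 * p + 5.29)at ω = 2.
Substitute p = j*2: P(j2) = 0.0298943 - 0.2132j.
|P| = 20*log₁₀(sqrt(Re²+Im²)) = -13.34 dB.
∠P = atan2(Im, Re) = -82.02°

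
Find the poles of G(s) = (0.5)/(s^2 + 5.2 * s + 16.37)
Set denominator = 0: s^2 + 5.2*s + 16.37 = 0 → Poles: -2.6 + 3.1j, -2.6 - 3.1j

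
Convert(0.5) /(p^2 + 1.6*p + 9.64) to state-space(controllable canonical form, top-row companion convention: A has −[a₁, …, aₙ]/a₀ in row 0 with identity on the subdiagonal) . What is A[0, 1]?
Reachable canonical form for den = p^2 + 1.6*p + 9.64: top row of A = -[a₁,a₂,...,aₙ]/a₀, ones on the subdiagonal, zeros elsewhere.
A = [[-1.6, -9.64], [1, 0]].
A[0,1] = -9.64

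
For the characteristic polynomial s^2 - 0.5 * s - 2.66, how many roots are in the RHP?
s^2 - 0.5*s - 2.66 = (s - 1.9)(s + 1.4). Poles: -1.4, 1.9. RHP poles (Re>0): 1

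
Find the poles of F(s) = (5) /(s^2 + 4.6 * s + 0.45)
Set denominator = 0: s^2 + 4.6*s + 0.45 = (s + 0.1)(s + 4.5) = 0 → Poles: -0.1, -4.5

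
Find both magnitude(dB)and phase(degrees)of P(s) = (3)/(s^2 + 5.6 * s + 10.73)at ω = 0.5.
Substitute s = j*0.5: P(j0.5) = 0.267187 - 0.0713858j.
|P| = 20*log₁₀(sqrt(Re²+Im²)) = -11.16 dB.
∠P = atan2(Im, Re) = -14.96°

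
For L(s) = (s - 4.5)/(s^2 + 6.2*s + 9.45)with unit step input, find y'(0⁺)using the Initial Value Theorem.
IVT: y'(0⁺) = lim_{s→∞} s²·Y(s) = lim_{s→∞} s·L(s).
deg(num) = 1, deg(den) = 2, relative degree = 1, so s·L(s) → (leading num)/(leading den) = 1/1 = 1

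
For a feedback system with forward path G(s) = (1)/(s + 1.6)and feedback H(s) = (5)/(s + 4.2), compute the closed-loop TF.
Closed-loop T = G/(1+GH).
Numerator: G_num * H_den = s + 4.2.
Denominator: G_den * H_den + G_num * H_num = (s^2 + 5.8*s + 6.72) + (5) = s^2 + 5.8*s + 11.72.
T(s) = (s + 4.2)/(s^2 + 5.8*s + 11.72)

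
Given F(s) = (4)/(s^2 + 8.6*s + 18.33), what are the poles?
Set denominator = 0: s^2 + 8.6*s + 18.33 = (s + 4.7)(s + 3.9) = 0 → Poles: -3.9, -4.7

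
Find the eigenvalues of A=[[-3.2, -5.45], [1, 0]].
Eigenvalues solve det(λI - A) = 0.
Characteristic polynomial: λ^2 + 3.2*λ + 5.45 = 0.
Roots: -1.6 + 1.7j, -1.6 - 1.7j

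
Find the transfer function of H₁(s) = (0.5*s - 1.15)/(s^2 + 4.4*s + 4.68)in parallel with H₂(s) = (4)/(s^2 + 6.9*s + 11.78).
Parallel: H = H₁ + H₂ = (n₁·d₂ + n₂·d₁)/(d₁·d₂).
n₁·d₂ = 0.5*s^3 + 2.3*s^2 - 2.045*s - 13.547. n₂·d₁ = 4*s^2 + 17.6*s + 18.72. Sum = 0.5*s^3 + 6.3*s^2 + 15.555*s + 5.173. d₁·d₂ = s^4 + 11.3*s^3 + 46.82*s^2 + 84.124*s + 55.1304.
H(s) = (0.5*s^3 + 6.3*s^2 + 15.555*s + 5.173)/(s^4 + 11.3*s^3 + 46.82*s^2 + 84.124*s + 55.1304)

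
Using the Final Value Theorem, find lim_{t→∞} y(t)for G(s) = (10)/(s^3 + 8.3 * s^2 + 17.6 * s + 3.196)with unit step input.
FVT: lim_{t→∞} y(t) = lim_{s→0} s*Y(s) where Y(s) = G(s)/s.
= lim_{s→0} G(s) = G(0) = num(0)/den(0) = 10/3.196 = 3.129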